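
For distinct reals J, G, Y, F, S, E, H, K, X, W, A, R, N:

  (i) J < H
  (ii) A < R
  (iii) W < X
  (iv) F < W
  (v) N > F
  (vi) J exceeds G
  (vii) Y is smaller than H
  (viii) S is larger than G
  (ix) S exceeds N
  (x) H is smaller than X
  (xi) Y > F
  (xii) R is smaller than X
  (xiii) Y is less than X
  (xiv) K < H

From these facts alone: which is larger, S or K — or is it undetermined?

undetermined

Following every chain through K: above K we get H, X.
S is not reached, and no chain runs the other way from S to K.
So the given relations leave the order of K and S undetermined.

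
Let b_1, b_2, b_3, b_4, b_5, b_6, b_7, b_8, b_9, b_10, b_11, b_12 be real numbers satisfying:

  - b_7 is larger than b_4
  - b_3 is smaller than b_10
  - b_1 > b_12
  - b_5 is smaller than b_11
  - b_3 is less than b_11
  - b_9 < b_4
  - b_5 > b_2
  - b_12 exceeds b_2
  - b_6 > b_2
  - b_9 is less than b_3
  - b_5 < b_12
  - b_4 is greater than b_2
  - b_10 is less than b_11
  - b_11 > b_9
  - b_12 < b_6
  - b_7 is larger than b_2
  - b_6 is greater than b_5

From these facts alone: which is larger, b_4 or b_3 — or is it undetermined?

undetermined

Following every chain through b_3: above b_3 we get b_10, b_11; below b_3 we get b_9.
b_4 is not reached, and no chain runs the other way from b_4 to b_3.
So the given relations leave the order of b_3 and b_4 undetermined.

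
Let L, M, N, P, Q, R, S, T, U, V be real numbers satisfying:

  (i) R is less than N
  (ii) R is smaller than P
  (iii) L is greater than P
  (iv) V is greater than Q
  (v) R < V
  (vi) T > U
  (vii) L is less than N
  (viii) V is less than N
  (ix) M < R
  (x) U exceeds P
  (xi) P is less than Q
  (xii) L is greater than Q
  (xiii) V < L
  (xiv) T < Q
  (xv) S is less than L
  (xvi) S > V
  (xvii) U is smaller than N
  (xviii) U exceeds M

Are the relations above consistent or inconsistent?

consistent

The single ordering M < R < P < U < T < Q < V < S < L < N satisfies every listed relation, so no contradiction arises.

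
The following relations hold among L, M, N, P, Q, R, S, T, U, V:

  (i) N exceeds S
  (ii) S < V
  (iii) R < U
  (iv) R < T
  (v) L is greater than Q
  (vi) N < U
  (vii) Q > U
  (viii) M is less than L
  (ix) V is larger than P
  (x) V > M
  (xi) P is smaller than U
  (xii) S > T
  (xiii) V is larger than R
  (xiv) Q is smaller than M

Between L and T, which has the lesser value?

T

Link the given pairs in sequence: T < S; S < N; N < U; U < Q; Q < M; M < L.
Together: T < S < N < U < Q < M < L.
So T < L; T is the smaller of the two.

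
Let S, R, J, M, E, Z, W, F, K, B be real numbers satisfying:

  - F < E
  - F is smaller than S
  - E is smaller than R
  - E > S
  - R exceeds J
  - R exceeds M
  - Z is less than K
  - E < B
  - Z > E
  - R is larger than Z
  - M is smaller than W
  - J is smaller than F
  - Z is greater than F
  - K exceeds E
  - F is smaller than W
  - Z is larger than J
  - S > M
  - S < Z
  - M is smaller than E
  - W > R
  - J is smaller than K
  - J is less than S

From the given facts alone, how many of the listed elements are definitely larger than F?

7

The elements the relations force above F are S, E, Z, R, B, W, K — no chain reaches any other.
That is 7.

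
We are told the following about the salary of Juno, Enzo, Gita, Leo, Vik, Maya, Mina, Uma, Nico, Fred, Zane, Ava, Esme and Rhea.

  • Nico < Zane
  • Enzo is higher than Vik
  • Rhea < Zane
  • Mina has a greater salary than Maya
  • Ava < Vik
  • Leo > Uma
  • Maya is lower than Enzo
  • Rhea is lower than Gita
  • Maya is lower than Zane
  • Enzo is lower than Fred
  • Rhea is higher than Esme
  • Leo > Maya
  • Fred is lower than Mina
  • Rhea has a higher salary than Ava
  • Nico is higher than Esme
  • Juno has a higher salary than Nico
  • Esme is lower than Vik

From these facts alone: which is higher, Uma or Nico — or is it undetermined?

Following every chain through Uma: above Uma we get Leo.
Nico is not reached, and no chain runs the other way from Nico to Uma.
So the given relations leave the order of Uma and Nico undetermined.

undetermined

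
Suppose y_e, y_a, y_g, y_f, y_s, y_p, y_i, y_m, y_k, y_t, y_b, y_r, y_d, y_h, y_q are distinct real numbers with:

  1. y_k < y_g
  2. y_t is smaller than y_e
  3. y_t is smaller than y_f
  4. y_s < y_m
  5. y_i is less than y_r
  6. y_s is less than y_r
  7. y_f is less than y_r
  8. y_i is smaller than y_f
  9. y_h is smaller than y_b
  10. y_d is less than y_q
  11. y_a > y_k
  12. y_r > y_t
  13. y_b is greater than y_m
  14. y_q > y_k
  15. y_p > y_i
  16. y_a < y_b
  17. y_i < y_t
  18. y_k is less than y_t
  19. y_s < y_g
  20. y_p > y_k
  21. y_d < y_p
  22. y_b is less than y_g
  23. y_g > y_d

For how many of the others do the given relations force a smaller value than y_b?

5

From y_b the given relations immediately reach y_h, y_m, y_a.
From those, y_k, y_s — 5 in total.
Nothing else is reachable below y_b; 5 in all.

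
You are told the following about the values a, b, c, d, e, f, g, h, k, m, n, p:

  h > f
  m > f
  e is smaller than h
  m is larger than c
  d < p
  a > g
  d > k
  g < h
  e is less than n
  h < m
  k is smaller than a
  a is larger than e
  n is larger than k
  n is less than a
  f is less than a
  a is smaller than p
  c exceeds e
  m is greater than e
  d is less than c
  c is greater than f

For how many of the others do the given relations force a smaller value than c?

4

The elements the relations force below c are f, e, k, d — no chain reaches any other.
That is 4.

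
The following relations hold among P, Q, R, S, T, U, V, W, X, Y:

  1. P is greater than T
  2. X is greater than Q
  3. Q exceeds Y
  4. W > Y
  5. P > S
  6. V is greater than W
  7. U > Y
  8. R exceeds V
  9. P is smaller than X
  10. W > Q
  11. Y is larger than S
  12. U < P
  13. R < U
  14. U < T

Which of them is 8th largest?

Q

The consecutive relations fix a unique order: S < Y < Q < W < V < R < U < T < P < X.
Counting 8 from the largest end gives Q.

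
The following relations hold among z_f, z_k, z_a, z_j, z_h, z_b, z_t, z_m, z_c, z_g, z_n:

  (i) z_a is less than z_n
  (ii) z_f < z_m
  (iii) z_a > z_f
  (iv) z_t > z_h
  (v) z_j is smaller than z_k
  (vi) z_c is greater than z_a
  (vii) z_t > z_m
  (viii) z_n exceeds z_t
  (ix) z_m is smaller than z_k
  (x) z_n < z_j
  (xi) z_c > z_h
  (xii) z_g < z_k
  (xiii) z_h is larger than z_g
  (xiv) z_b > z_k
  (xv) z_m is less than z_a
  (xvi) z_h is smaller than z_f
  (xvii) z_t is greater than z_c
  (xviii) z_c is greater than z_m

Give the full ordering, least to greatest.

z_g < z_h < z_f < z_m < z_a < z_c < z_t < z_n < z_j < z_k < z_b

Each adjacent pair is fixed by a given relation: z_g < z_h; z_h < z_f; z_f < z_m; z_m < z_a; z_a < z_c; z_c < z_t; z_t < z_n; z_n < z_j; z_j < z_k; z_k < z_b. Chaining them end to end gives the full order.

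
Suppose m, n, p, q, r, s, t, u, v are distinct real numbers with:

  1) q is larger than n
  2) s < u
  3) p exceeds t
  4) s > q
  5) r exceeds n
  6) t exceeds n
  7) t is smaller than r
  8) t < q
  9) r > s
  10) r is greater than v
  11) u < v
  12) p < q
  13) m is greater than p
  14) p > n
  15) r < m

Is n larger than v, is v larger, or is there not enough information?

Following the relations from n: n < t < p < q < s < u < v.
So v is larger.

v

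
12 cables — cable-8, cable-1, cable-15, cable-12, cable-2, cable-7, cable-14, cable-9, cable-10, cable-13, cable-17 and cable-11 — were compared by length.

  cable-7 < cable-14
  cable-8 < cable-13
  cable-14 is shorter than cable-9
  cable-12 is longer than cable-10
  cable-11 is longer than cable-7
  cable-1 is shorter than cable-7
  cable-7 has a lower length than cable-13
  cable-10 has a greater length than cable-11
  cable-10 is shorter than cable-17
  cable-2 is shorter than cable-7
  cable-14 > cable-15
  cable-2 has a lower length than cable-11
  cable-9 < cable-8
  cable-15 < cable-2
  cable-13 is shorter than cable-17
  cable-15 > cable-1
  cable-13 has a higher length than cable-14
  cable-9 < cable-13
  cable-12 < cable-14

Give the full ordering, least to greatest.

Each adjacent pair is fixed by a given relation: cable-1 < cable-15; cable-15 < cable-2; cable-2 < cable-7; cable-7 < cable-11; cable-11 < cable-10; cable-10 < cable-12; cable-12 < cable-14; cable-14 < cable-9; cable-9 < cable-8; cable-8 < cable-13; cable-13 < cable-17. Chaining them end to end gives the full order.

cable-1 < cable-15 < cable-2 < cable-7 < cable-11 < cable-10 < cable-12 < cable-14 < cable-9 < cable-8 < cable-13 < cable-17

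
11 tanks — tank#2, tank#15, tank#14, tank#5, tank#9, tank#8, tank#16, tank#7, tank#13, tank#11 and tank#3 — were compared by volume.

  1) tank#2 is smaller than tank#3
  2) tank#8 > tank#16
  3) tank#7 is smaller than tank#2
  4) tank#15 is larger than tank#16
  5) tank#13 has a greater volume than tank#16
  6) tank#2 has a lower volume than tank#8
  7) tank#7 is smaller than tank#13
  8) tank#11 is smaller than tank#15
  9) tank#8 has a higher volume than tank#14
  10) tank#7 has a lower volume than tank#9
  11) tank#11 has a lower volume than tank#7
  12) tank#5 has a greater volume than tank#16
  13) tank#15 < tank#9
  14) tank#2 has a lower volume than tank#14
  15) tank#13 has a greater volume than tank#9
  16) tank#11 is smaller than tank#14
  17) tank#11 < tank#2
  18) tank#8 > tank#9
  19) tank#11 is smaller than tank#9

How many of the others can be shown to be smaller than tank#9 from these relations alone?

The elements the relations force below tank#9 are tank#16, tank#11, tank#7, tank#15 — no chain reaches any other.
That is 4.

4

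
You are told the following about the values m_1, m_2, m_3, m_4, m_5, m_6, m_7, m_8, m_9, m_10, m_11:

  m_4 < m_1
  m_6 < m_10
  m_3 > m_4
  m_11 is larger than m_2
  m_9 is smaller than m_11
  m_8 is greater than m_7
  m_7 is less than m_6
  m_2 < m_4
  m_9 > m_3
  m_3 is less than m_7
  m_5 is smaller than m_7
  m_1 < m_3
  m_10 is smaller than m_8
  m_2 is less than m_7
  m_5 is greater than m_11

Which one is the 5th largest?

Piecing the relations together gives one ordering: m_2 < m_4 < m_1 < m_3 < m_9 < m_11 < m_5 < m_7 < m_6 < m_10 < m_8.
The 5th largest is m_5.

m_5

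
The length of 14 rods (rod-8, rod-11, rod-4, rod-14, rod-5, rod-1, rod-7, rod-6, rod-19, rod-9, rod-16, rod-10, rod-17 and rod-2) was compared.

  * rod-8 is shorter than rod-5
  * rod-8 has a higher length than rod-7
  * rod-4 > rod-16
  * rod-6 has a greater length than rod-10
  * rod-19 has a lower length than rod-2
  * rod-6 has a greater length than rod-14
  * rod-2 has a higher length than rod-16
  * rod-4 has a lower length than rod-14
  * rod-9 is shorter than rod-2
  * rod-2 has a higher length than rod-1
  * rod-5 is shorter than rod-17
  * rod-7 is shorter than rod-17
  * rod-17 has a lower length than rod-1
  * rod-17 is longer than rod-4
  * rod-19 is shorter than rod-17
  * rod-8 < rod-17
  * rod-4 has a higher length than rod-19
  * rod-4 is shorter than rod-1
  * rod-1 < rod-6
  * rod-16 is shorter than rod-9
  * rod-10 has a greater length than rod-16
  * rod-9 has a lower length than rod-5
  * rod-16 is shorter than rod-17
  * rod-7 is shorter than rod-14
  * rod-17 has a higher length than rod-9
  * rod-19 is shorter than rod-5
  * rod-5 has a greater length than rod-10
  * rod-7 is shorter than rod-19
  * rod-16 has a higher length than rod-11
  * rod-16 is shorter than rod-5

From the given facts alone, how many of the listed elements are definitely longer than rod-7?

From rod-7 the given relations immediately reach rod-8, rod-19, rod-17, rod-14.
From those, rod-4, rod-5, rod-1, rod-2, rod-6 — 9 in total.
No other element is forced above rod-7 by the given relations, so the count is 9.

9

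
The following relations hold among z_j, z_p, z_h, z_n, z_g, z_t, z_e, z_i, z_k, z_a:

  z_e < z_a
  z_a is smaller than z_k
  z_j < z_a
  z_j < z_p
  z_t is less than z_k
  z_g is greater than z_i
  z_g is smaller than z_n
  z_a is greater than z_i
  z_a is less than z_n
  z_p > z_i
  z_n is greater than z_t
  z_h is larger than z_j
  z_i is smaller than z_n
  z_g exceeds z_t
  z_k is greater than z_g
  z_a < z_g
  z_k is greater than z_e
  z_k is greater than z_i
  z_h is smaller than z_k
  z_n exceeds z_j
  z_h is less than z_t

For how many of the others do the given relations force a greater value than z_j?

Directly above z_j: z_p, z_a, z_h, z_n.
One step further: z_t, z_g, z_k (7 so far).
Nothing else is reachable above z_j; 7 in all.

7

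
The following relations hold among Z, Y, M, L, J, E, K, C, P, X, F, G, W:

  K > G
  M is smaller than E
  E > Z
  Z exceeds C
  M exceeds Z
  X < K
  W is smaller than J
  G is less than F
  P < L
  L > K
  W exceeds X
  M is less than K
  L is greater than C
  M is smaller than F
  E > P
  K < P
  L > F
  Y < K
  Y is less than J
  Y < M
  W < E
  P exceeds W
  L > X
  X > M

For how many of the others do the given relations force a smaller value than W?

From W the given relations immediately reach X.
From those, M — 2 in total.
From those, Z, Y — 4 in total.
From those, C — 5 in total.
No other element is forced below W by the given relations, so the count is 5.

5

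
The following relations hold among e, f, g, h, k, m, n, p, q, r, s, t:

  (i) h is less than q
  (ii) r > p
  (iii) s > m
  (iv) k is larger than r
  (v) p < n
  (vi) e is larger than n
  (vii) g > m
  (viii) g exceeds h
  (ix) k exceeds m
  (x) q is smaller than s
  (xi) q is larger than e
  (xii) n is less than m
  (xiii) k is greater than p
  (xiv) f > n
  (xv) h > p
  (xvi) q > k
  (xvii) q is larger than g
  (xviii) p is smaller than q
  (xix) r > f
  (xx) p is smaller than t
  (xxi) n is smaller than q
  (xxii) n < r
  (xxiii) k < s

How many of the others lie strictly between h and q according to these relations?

The relations place h below q. An element lies strictly between them when it is forced above h and also forced below q.
Above h: {g, s}. Below q: {p, n, m, g, e, f, r, k}.
Intersection: {g} — 1.

1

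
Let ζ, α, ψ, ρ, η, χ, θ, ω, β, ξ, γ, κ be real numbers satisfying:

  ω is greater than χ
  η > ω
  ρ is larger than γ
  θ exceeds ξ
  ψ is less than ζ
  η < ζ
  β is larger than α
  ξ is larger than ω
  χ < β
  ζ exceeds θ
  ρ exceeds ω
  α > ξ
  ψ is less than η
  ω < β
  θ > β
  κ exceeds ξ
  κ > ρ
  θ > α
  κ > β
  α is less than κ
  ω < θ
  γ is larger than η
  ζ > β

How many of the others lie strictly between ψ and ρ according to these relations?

2

Chaining upward from ψ reaches: η, γ, ζ, κ.
Chaining downward from ρ reaches: χ, ω, η, γ.
Strictly between ψ and ρ are those in both lists: η, γ — 2 elements.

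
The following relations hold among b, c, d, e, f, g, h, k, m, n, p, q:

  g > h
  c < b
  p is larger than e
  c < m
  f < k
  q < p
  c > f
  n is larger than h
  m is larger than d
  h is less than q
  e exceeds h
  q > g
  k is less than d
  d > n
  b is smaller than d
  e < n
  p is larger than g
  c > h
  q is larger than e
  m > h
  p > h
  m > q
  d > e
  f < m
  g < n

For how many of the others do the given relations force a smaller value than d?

8

Directly below d: k, b, e, n.
One step further: f, h, c, g (8 so far).
No other element is forced below d by the given relations, so the count is 8.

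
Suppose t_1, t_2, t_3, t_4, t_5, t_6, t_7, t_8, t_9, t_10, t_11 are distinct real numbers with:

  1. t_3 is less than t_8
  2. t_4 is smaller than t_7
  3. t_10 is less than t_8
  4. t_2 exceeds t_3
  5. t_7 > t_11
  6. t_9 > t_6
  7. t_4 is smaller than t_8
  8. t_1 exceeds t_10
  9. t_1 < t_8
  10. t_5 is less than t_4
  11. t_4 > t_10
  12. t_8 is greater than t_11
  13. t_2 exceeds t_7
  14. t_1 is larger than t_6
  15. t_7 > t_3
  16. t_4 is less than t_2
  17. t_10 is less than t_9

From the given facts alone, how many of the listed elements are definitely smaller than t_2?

The elements the relations force below t_2 are t_3, t_5, t_10, t_4, t_11, t_7 — no chain reaches any other.
That is 6.

6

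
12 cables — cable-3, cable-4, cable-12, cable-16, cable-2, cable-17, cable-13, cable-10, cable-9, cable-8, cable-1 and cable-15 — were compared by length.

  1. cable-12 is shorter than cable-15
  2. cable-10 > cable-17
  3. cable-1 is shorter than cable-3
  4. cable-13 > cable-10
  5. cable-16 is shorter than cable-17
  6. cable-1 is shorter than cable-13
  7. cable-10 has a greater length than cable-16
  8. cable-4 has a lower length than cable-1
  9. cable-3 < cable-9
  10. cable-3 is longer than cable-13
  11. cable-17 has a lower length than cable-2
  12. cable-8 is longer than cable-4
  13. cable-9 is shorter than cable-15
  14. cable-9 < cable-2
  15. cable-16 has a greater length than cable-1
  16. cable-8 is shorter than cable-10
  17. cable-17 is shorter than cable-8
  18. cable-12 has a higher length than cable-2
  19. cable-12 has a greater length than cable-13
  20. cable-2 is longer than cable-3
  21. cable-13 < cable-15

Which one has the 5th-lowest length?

cable-8

Piecing the relations together gives one ordering: cable-4 < cable-1 < cable-16 < cable-17 < cable-8 < cable-10 < cable-13 < cable-3 < cable-9 < cable-2 < cable-12 < cable-15.
The 5th smallest is cable-8.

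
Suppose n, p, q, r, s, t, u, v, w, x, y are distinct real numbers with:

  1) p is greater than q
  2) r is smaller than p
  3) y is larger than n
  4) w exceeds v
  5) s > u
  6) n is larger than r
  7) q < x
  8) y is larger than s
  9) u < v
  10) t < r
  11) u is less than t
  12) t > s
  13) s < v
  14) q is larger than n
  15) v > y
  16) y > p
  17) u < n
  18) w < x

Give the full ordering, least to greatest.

u < s < t < r < n < q < p < y < v < w < x

Nothing is placed below u, so it is least; from there u < s; s < t; t < r; r < n; n < q; q < p; p < y; y < v; v < w; w < x, each given directly.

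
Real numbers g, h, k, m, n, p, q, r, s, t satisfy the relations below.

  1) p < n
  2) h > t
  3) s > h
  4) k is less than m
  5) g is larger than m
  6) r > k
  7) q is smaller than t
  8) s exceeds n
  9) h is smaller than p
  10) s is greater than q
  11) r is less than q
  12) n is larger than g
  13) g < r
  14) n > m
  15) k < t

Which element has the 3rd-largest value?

p

Chaining the given pairs: k < m < g < r < q < t < h < p < n < s.
Counting 3 from the largest end gives p.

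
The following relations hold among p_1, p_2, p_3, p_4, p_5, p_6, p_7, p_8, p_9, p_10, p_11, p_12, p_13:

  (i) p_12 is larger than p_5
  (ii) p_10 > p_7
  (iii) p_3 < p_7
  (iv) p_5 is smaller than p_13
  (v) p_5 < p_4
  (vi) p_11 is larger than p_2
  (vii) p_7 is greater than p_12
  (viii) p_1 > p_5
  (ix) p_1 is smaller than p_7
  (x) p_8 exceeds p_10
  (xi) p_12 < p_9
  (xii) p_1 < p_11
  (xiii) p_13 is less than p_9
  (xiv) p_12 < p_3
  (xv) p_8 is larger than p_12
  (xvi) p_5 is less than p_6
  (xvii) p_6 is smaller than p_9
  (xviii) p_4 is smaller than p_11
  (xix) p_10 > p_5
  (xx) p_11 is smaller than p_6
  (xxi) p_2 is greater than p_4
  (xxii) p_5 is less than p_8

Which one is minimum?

p_5

Chaining upward from p_5: directly above it, p_1, p_4, p_13, p_12, p_6, p_10, p_8; then p_2, p_3, p_7, p_11, p_9.
That covers every other element, and nothing is given below p_5, so p_5 is the minimum.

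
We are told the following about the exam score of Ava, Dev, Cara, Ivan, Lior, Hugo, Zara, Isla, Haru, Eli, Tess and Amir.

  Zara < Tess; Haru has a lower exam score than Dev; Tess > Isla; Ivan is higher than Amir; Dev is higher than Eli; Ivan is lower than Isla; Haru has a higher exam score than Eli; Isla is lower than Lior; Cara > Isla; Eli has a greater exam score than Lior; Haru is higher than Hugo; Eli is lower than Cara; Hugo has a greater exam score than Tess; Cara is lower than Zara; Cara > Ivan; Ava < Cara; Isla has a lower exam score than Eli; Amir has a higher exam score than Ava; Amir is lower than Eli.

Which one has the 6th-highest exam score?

Cara

Chaining the given pairs: Ava < Amir < Ivan < Isla < Lior < Eli < Cara < Zara < Tess < Hugo < Haru < Dev.
The 6th largest is Cara.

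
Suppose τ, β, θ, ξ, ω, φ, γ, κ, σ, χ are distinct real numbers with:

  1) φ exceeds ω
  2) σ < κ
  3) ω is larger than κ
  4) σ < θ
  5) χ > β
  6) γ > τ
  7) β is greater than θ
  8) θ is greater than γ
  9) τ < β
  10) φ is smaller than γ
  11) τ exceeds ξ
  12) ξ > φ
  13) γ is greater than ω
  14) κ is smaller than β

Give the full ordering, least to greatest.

σ < κ < ω < φ < ξ < τ < γ < θ < β < χ

The consecutive links are each given: σ < κ; κ < ω; ω < φ; φ < ξ; ξ < τ; τ < γ; γ < θ; θ < β; β < χ.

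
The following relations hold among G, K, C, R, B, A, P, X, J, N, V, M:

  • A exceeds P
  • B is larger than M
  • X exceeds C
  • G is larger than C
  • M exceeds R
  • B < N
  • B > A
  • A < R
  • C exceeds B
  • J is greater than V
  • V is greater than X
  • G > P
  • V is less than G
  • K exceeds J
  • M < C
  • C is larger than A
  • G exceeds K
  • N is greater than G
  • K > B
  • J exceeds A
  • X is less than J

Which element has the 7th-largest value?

C

Piecing the relations together gives one ordering: P < A < R < M < B < C < X < V < J < K < G < N.
The 7th largest is C.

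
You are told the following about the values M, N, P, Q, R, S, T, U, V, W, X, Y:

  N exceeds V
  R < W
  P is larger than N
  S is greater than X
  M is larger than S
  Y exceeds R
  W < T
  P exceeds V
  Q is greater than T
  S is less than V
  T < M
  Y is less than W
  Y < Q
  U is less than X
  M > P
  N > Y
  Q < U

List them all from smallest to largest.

R < Y < W < T < Q < U < X < S < V < N < P < M

Nothing is placed below R, so it is least; from there R < Y; Y < W; W < T; T < Q; Q < U; U < X; X < S; S < V; V < N; N < P; P < M, each given directly.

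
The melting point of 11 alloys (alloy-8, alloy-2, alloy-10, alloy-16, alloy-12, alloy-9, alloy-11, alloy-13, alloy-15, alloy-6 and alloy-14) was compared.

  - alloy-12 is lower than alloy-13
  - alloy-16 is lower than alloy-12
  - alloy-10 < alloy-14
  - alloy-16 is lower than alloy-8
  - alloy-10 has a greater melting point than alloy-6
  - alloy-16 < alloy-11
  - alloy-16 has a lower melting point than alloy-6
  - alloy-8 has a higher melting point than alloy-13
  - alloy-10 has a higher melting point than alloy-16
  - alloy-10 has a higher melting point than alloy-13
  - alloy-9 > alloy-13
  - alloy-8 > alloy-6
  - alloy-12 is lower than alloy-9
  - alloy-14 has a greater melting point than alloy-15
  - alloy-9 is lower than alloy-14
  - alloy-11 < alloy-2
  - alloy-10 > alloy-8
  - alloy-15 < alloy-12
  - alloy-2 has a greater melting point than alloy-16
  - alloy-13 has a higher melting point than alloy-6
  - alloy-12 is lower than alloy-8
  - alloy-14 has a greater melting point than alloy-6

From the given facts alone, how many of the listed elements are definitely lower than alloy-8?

Directly below alloy-8: alloy-16, alloy-6, alloy-12, alloy-13.
One step further: alloy-15 (5 so far).
No other element is forced below alloy-8 by the given relations, so the count is 5.

5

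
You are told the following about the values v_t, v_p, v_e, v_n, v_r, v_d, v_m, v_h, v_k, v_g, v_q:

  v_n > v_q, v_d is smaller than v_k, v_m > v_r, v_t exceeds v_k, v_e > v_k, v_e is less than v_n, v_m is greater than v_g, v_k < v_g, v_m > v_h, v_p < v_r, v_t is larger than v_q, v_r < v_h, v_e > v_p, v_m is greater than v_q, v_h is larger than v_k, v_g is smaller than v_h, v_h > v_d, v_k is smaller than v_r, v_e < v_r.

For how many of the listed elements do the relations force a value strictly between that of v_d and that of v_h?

4

Chaining upward from v_d reaches: v_k, v_g, v_e, v_r, v_n, v_t, v_m.
Chaining downward from v_h reaches: v_k, v_p, v_g, v_e, v_r.
Strictly between v_d and v_h are those in both lists: v_k, v_g, v_e, v_r — 4 elements.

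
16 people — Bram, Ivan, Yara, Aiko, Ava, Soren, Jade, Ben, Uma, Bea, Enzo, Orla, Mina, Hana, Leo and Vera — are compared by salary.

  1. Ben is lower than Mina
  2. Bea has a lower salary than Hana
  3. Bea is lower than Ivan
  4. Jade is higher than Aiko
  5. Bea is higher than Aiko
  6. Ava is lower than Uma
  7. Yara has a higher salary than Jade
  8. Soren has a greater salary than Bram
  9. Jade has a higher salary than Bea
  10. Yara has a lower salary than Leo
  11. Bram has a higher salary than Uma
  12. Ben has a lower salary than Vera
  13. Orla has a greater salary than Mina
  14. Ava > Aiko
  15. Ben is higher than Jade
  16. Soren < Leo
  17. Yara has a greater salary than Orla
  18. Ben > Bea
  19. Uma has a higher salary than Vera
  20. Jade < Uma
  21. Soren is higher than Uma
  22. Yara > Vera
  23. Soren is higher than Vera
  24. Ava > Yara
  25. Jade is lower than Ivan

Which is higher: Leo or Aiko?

Leo

Following the relations from Aiko: Aiko < Bea < Jade < Ben < Mina < Orla < Yara < Ava < Uma < Bram < Soren < Leo.
So Aiko < Leo; Leo is the higher of the two.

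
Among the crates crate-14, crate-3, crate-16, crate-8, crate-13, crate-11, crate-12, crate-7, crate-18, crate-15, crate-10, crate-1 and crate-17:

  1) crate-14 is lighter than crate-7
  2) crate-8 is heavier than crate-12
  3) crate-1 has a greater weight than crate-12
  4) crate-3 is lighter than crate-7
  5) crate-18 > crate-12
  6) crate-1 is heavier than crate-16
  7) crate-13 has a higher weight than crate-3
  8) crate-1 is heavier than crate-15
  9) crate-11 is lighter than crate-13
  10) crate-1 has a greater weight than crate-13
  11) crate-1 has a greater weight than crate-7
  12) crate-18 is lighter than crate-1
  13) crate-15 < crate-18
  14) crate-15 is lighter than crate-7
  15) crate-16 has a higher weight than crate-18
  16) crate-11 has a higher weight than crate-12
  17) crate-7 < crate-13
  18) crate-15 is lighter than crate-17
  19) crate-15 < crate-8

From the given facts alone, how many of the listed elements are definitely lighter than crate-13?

From crate-13 the given relations immediately reach crate-3, crate-11, crate-7.
From those, crate-12, crate-15, crate-14 — 6 in total.
Nothing else is reachable below crate-13; 6 in all.

6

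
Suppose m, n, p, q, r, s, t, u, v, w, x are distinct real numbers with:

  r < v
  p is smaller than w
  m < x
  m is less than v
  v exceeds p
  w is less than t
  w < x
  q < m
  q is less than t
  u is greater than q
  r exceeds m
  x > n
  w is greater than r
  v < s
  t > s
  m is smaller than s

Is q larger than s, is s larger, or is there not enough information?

s

Chaining the given relations: q < m < r < v < s.
So s is larger.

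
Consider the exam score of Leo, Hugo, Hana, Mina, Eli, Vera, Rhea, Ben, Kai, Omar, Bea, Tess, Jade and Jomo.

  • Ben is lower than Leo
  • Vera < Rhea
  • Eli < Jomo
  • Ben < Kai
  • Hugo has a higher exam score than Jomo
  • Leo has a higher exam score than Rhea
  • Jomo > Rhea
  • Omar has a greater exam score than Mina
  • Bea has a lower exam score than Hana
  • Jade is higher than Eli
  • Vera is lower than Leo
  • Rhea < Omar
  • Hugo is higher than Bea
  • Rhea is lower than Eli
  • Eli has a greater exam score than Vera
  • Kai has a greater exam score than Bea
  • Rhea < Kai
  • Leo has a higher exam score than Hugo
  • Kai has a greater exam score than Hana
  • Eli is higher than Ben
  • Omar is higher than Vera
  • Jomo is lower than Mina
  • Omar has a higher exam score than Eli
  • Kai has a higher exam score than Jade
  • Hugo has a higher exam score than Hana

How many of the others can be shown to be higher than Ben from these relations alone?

Directly above Ben: Eli, Kai, Leo.
One step further: Jomo, Jade, Omar (6 so far).
One step further: Mina, Hugo (8 so far).
Nothing else is reachable above Ben; 8 in all.

8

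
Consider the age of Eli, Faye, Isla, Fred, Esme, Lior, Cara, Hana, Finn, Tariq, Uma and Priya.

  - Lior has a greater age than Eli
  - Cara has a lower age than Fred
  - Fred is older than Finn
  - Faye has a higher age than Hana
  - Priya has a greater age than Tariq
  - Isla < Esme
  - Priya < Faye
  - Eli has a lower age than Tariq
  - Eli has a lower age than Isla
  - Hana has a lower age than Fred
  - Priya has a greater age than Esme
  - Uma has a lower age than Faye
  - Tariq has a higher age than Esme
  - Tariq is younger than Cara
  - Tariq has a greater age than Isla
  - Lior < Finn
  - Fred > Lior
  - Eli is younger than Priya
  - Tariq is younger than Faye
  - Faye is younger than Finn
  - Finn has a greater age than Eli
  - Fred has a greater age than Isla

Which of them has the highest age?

Fred

Eli is not greatest since Eli < Priya; Isla is not greatest since Isla < Esme; Hana is not greatest since Hana < Fred; Esme is not greatest since Esme < Tariq; Tariq is not greatest since Tariq < Faye; Priya is not greatest since Priya < Faye; Lior is not greatest since Lior < Fred; Uma is not greatest since Uma < Faye; Cara is not greatest since Cara < Fred; Faye is not greatest since Faye < Finn; Finn is not greatest since Finn < Fred.
Only Fred has nothing above it, so Fred is the highest age.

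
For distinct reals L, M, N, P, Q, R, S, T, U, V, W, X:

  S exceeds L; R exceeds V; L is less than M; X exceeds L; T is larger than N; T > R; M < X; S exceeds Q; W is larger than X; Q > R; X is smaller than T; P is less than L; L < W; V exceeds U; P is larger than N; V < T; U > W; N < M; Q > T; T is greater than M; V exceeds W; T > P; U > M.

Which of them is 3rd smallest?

Chaining the given pairs: N < P < L < M < X < W < U < V < R < T < Q < S.
The 3rd smallest is L.

L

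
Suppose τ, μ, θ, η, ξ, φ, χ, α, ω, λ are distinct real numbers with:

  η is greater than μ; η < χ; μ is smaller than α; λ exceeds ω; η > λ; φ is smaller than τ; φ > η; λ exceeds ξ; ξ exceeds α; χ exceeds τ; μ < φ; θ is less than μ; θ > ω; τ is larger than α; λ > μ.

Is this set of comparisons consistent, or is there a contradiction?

consistent

Every relation is compatible with ω < θ < μ < α < ξ < λ < η < φ < τ < χ; the set is consistent.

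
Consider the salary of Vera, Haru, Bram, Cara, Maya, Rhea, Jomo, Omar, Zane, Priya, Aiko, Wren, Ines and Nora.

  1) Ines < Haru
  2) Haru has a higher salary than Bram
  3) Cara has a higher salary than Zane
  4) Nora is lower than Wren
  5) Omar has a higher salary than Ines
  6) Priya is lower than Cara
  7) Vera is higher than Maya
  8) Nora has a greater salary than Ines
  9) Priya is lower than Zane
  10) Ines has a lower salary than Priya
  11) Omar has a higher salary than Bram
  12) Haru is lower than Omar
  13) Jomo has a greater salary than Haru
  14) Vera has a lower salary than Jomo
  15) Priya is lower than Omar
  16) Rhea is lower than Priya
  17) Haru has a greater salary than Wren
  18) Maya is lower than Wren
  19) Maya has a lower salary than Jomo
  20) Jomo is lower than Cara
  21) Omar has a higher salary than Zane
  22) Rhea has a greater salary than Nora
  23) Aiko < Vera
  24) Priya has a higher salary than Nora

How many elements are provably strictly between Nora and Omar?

5

Chaining upward from Nora reaches: Rhea, Wren, Haru, Jomo, Priya, Zane, Cara.
Chaining downward from Omar reaches: Bram, Ines, Rhea, Maya, Wren, Haru, Priya, Zane.
Strictly between Nora and Omar are those in both lists: Rhea, Wren, Haru, Priya, Zane — 5 elements.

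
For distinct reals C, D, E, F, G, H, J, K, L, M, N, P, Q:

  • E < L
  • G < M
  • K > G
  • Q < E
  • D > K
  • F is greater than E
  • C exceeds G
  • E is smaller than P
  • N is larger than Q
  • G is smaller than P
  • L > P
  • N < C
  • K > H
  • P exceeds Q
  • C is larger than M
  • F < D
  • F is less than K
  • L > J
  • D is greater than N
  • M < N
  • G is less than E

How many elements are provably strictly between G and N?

1

The relations place G below N. An element lies strictly between them when it is forced above G and also forced below N.
Above G: {E, F, M, P, L, K, C, D}. Below N: {Q, M}.
Intersection: {M} — 1.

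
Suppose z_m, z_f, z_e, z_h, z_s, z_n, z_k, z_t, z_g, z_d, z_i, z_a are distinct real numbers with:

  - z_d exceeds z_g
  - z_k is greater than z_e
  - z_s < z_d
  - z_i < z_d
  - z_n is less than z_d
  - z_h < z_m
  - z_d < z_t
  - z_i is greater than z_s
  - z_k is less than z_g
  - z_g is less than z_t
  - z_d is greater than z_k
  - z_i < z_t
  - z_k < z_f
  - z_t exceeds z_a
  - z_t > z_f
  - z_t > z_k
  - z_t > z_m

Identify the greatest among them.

z_e is not greatest since z_e < z_k; z_h is not greatest since z_h < z_m; z_k is not greatest since z_k < z_g; z_m is not greatest since z_m < z_t; z_a is not greatest since z_a < z_t; z_f is not greatest since z_f < z_t; z_s is not greatest since z_s < z_i; z_g is not greatest since z_g < z_d; z_n is not greatest since z_n < z_d; z_i is not greatest since z_i < z_d; z_d is not greatest since z_d < z_t.
Only z_t has nothing above it, so z_t is the greatest.

z_t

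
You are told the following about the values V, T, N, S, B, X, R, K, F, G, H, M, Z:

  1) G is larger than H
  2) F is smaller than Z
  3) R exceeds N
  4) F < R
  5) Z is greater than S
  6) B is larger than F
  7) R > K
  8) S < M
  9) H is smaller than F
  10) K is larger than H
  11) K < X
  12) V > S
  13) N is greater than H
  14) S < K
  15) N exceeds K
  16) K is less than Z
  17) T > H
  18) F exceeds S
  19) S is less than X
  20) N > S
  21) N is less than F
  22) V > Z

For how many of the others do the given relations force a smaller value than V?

The elements the relations force below V are S, H, K, N, F, Z — no chain reaches any other.
That is 6.

6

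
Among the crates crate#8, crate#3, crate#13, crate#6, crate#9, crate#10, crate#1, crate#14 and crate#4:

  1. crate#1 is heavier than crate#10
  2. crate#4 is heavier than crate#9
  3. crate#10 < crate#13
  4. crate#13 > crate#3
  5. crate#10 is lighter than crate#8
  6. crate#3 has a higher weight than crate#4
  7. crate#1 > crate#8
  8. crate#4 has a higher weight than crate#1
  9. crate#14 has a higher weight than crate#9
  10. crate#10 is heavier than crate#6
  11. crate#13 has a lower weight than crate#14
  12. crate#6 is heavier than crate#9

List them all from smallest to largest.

The consecutive links are each given: crate#9 < crate#6; crate#6 < crate#10; crate#10 < crate#8; crate#8 < crate#1; crate#1 < crate#4; crate#4 < crate#3; crate#3 < crate#13; crate#13 < crate#14.

crate#9 < crate#6 < crate#10 < crate#8 < crate#1 < crate#4 < crate#3 < crate#13 < crate#14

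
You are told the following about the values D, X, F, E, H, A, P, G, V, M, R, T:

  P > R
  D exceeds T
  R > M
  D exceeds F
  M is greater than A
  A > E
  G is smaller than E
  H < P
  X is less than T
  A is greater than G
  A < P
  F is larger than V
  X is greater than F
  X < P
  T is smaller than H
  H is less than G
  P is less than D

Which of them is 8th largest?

Piecing the relations together gives one ordering: V < F < X < T < H < G < E < A < M < R < P < D.
Counting 8 from the largest end gives H.

H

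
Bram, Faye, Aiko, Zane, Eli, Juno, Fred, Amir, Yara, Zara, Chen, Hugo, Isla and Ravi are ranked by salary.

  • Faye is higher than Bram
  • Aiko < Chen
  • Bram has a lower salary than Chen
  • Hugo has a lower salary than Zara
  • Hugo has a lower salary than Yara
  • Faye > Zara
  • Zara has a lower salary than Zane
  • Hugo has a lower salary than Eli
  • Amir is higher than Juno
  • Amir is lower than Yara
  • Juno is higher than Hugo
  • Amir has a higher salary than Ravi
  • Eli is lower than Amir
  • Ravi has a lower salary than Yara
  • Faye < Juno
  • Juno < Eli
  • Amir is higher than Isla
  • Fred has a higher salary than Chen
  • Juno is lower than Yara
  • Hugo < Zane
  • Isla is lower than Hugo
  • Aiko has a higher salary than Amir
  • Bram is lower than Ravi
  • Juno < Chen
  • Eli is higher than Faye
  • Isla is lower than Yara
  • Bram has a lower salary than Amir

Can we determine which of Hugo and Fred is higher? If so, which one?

Chaining the given relations: Hugo < Zara < Faye < Juno < Eli < Amir < Aiko < Chen < Fred.
So Fred is higher.

Fred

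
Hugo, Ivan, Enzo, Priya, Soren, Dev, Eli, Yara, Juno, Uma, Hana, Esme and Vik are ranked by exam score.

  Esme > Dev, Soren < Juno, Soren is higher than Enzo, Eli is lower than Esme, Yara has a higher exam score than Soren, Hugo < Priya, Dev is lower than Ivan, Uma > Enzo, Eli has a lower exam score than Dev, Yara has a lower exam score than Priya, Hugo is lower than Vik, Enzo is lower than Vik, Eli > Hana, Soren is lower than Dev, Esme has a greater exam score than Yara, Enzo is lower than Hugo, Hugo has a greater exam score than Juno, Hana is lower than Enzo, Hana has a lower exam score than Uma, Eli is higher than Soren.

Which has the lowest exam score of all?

Chaining upward from Hana: directly above it, Enzo, Eli, Uma; then Soren, Dev, Hugo, Vik, Esme; then Yara, Juno, Ivan, Priya.
That covers every other element, and nothing is given below Hana, so Hana is the lowest exam score.

Hana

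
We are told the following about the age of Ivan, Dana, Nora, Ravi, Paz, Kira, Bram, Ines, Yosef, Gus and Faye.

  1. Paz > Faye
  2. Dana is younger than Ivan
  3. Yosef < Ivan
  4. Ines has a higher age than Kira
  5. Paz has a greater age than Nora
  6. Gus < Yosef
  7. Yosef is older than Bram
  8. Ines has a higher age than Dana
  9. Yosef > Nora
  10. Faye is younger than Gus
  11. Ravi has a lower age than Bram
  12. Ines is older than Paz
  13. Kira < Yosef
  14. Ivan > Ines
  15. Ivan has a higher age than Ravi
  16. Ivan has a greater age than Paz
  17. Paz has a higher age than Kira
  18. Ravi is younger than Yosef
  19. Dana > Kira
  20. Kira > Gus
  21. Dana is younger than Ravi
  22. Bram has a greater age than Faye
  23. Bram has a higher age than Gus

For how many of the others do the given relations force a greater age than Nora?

The elements the relations force above Nora are Yosef, Paz, Ines, Ivan — no chain reaches any other.
That is 4.

4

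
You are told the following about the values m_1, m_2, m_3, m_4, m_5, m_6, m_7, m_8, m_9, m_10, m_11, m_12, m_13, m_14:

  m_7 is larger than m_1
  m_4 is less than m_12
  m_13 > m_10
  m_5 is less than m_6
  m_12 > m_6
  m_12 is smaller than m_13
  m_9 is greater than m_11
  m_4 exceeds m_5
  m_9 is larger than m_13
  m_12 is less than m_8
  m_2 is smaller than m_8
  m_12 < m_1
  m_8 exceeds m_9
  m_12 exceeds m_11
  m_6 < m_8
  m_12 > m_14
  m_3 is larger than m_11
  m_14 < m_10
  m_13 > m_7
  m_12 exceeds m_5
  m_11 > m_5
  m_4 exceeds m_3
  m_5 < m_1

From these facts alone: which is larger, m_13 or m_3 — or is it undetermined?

m_13

m_3 < m_4 and m_4 < m_12 give m_3 < m_12.
Then m_12 < m_1 extends the chain to m_1.
Then m_1 < m_7 extends the chain to m_7.
Then m_7 < m_13 extends the chain to m_13.
So m_13 is larger.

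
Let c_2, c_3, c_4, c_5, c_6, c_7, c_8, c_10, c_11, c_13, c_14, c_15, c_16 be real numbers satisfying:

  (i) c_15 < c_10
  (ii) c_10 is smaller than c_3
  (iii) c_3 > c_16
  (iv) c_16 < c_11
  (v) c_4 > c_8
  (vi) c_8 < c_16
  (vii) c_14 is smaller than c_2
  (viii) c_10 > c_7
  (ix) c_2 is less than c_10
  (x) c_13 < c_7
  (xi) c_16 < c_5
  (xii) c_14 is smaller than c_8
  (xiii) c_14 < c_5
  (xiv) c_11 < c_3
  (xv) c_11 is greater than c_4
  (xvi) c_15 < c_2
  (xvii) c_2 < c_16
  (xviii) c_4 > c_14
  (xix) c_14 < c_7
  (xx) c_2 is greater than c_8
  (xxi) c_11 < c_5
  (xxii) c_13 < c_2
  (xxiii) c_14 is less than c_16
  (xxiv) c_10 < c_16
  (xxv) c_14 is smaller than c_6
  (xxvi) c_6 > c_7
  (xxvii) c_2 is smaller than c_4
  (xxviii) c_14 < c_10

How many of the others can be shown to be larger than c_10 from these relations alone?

4

From c_10 the given relations immediately reach c_16, c_3.
From those, c_11, c_5 — 4 in total.
Nothing else is reachable above c_10; 4 in all.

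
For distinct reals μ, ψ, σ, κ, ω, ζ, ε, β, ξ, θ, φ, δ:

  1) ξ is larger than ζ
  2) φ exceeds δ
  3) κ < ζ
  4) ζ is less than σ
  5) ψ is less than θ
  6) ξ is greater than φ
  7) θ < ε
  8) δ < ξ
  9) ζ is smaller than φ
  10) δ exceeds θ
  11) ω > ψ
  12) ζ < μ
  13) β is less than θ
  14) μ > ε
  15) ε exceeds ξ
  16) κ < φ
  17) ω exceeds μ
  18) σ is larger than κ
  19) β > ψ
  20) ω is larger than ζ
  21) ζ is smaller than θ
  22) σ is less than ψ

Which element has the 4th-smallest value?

ψ

Chaining the given pairs: κ < ζ < σ < ψ < β < θ < δ < φ < ξ < ε < μ < ω.
Counting 4 from the smallest end gives ψ.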